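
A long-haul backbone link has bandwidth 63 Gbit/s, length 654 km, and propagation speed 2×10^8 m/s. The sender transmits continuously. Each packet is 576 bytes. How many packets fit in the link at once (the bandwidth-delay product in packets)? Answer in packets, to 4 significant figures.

44710 packets

Propagation delay = 654000 / 200000000 = 0.00327 s.
BDP = R × t_prop = 63000000000 × 0.00327 = 206010000 bits.
In packets of 4608 bits: 44710 packets.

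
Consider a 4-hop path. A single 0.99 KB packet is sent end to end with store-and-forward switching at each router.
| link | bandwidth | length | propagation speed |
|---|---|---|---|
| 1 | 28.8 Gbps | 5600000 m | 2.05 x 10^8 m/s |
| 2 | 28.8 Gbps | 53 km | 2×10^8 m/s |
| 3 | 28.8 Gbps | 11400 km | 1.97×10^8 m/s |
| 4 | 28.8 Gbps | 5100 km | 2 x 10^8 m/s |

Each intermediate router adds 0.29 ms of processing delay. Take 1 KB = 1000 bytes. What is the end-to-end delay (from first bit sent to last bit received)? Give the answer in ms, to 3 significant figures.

L = 7920 bits.
Transmission delay per hop = L/R = 7920/28800000000 = 0.000275 ms; 4 hops → 0.0011 ms.
Propagation delays (d/s per hop): 27.3171, 0.265, 57.868, 25.5 ms; sum = 110.95 ms.
Processing at 3 router(s): 3 × 0.29 ms = 0.87 ms.
End-to-end = 112 ms.

112 ms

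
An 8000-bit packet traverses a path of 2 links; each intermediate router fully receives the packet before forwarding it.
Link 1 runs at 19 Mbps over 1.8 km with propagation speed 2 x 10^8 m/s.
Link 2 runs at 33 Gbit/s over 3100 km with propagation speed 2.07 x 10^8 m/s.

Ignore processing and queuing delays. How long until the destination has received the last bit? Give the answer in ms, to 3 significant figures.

Transmission delays (L/R per hop): 0.421053, 0.000242424 ms; sum = 0.421295 ms.
Propagation delays (d/s per hop): 0.009, 14.9758 ms; sum = 14.9848 ms.
End-to-end = 15.4 ms.

15.4 ms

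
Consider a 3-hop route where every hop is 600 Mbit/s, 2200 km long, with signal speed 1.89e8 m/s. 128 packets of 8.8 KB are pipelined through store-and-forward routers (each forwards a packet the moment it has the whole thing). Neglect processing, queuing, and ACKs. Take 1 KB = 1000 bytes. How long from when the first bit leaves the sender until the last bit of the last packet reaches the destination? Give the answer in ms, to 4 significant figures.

Per-hop transmission t_tx = L/R = 70400/600000000 = 0.117333 ms.
Per-hop propagation t_prop = 2200000/189000000 = 11.6402 ms.
Pipeline fill: first packet needs 3·t_tx to clear all hops; remaining 127 packets each add one t_tx.
Total = (3+128-1)·t_tx + 3·t_prop = 130·0.117333 + 3·11.6402 = 50.17 ms.

50.17 ms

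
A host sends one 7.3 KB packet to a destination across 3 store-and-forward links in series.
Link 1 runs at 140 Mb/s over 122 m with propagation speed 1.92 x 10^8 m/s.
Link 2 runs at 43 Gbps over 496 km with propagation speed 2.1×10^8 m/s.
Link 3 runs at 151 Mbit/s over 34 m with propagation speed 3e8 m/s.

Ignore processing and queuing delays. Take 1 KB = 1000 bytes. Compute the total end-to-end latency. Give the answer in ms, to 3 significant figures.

3.17 ms

L = 58400 bits.
Transmission delays (L/R per hop): 0.417143, 0.00135814, 0.386755 ms; sum = 0.805256 ms.
Propagation delays (d/s per hop): 0.000635417, 2.3619, 0.000113333 ms; sum = 2.36265 ms.
End-to-end = 3.17 ms.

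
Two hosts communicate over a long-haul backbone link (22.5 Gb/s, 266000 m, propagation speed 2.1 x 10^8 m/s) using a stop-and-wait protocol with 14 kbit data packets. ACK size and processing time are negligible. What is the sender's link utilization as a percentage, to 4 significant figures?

t_tx = L/R = 14000/22500000000 = 6.22222e-07 s.
t_prop = 266000/210000000 = 0.00126667 s; RTT = 0.00253333 s.
Cycle = t_tx + RTT = 0.00253396 s.
Utilization = t_tx / cycle = 6.22222e-07/0.00253396 = 0.02456 %.

0.02456 %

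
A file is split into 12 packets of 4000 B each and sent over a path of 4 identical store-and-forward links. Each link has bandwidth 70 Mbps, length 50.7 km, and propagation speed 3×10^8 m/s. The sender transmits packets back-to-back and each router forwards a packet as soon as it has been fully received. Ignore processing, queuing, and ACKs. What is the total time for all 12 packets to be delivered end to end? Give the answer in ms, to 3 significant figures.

Per-hop transmission t_tx = L/R = 32000/70000000 = 0.457143 ms.
Per-hop propagation t_prop = 50700/300000000 = 0.169 ms.
Pipeline fill: first packet needs 4·t_tx to clear all hops; remaining 11 packets each add one t_tx.
Total = (4+12-1)·t_tx + 4·t_prop = 15·0.457143 + 4·0.169 = 7.53 ms.

7.53 ms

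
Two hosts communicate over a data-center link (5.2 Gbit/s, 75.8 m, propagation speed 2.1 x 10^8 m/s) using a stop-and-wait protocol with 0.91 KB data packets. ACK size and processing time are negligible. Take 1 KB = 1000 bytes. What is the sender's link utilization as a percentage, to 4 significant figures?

t_tx = L/R = 7280/5200000000 = 1.4e-06 s.
t_prop = 75.8/210000000 = 3.60952e-07 s; RTT = 7.21905e-07 s.
Cycle = t_tx + RTT = 2.1219e-06 s.
Utilization = t_tx / cycle = 1.4e-06/2.1219e-06 = 65.98 %.

65.98 %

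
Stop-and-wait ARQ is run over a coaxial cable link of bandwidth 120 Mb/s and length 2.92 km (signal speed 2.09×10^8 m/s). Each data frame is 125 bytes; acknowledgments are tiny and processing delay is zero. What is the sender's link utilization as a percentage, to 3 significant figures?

t_tx = L/R = 1000/120000000 = 8.33333e-06 s.
t_prop = 2920/209000000 = 1.39713e-05 s; RTT = 2.79426e-05 s.
Cycle = t_tx + RTT = 3.62759e-05 s.
Utilization = t_tx / cycle = 8.33333e-06/3.62759e-05 = 23.0 %.

23.0 %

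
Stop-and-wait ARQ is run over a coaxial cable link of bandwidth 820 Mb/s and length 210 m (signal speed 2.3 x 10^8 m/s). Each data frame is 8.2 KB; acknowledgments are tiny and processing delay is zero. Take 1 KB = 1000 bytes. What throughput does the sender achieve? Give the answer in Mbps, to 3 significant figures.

802 Mbps

t_tx = L/R = 65600/820000000 = 8e-05 s.
t_prop = 210/2.3e+08 = 9.13043e-07 s; RTT = 1.82609e-06 s.
Cycle = t_tx + RTT = 8.18261e-05 s.
Throughput = L / cycle = 65600 / 8.18261e-05 = 802 Mbps.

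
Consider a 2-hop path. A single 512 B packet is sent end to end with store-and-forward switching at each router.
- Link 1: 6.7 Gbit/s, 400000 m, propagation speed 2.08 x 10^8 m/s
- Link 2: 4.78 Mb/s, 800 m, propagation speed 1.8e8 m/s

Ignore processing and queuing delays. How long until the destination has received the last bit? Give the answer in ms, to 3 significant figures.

L = 512 × 8 = 4096 bits.
Transmission delays (L/R per hop): 0.000611343, 0.856904 ms; sum = 0.857515 ms.
Propagation delays (d/s per hop): 1.92308, 0.00444444 ms; sum = 1.92752 ms.
End-to-end = 2.79 ms.

2.79 ms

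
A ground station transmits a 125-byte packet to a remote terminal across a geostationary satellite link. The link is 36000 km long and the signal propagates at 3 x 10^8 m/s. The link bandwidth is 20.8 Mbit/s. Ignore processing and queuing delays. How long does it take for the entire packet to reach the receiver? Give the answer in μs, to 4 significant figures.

120000 μs

L = 125 × 8 = 1000 bits.
Transmission delay = L/R = 1000 / 20800000 = 48.0769 μs.
Propagation delay = d/s = 36000000 m / 300000000 m/s = 120000 μs.
Total = 120000 μs.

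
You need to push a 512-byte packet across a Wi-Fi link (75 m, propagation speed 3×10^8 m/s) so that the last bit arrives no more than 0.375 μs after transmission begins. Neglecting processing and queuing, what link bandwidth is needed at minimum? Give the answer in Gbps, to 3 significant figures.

32.8 Gbps

L = 4096 bits.
Propagation delay = 75 / 300000000 = 0.25 μs.
Transmission budget = 0.375 − 0.25 = 0.125 μs.
R ≥ L / t_tx = 4096 bits / 1.25e-07 s = 32.8 Gbps.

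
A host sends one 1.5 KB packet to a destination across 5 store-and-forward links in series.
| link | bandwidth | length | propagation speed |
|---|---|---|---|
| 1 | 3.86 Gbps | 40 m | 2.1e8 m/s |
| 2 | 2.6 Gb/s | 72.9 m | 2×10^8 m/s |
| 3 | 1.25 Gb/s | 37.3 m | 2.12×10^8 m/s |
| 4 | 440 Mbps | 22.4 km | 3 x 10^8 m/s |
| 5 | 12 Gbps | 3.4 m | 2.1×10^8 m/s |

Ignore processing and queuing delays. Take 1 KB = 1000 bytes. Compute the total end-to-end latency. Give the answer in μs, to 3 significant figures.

L = 12000 bits.
Transmission delays (L/R per hop): 3.10881, 4.61538, 9.6, 27.2727, 1 μs; sum = 45.5969 μs.
Propagation delays (d/s per hop): 0.190476, 0.3645, 0.175943, 74.6667, 0.0161905 μs; sum = 75.4138 μs.
End-to-end = 121 μs.

121 μs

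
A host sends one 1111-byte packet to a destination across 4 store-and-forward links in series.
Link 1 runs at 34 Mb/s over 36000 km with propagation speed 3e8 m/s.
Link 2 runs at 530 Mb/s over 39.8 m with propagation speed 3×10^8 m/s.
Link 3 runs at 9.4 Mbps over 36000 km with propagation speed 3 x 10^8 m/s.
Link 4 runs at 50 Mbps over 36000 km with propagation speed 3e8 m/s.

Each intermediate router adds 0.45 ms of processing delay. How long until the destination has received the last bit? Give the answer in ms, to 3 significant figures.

363 ms

L = 1111 × 8 = 8888 bits.
Transmission delays (L/R per hop): 0.261412, 0.0167698, 0.945532, 0.17776 ms; sum = 1.40147 ms.
Propagation delays (d/s per hop): 120, 0.000132667, 120, 120 ms; sum = 360 ms.
Processing at 3 router(s): 3 × 0.45 ms = 1.35 ms.
End-to-end = 363 ms.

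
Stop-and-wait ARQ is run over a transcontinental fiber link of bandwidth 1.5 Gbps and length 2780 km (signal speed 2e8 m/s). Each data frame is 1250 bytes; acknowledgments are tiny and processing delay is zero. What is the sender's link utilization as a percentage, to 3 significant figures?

0.0240 %

t_tx = L/R = 10000/1500000000 = 6.66667e-06 s.
t_prop = 2780000/200000000 = 0.0139 s; RTT = 0.0278 s.
Cycle = t_tx + RTT = 0.0278067 s.
Utilization = t_tx / cycle = 6.66667e-06/0.0278067 = 0.0240 %.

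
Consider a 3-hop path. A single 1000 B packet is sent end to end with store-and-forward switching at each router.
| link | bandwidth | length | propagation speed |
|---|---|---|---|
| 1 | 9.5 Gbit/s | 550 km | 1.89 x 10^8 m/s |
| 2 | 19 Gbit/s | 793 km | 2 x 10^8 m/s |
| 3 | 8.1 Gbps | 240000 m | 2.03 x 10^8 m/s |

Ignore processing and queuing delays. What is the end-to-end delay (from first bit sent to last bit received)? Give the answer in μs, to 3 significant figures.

L = 1000 × 8 = 8000 bits.
Transmission delays (L/R per hop): 0.842105, 0.421053, 0.987654 μs; sum = 2.25081 μs.
Propagation delays (d/s per hop): 2910.05, 3965, 1182.27 μs; sum = 8057.32 μs.
End-to-end = 8060 μs.

8060 μs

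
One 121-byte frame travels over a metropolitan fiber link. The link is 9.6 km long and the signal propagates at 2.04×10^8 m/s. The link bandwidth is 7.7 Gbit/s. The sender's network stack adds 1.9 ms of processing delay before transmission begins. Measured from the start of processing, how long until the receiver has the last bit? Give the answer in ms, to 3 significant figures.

1.95 ms

L = 121 × 8 = 968 bits.
Transmission delay = L/R = 968 / 7700000000 = 0.000125714 ms.
Propagation delay = d/s = 9600 m / 204000000 m/s = 0.0470588 ms.
Plus processing delay 1.9 ms = 1.9 ms.
Total = 1.95 ms.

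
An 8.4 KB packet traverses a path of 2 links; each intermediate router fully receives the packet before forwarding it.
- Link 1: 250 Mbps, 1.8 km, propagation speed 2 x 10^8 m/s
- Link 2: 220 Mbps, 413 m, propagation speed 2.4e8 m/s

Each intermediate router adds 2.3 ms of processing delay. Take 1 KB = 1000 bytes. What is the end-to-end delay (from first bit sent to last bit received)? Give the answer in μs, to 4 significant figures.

2885 μs

L = 67200 bits.
Transmission delays (L/R per hop): 268.8, 305.455 μs; sum = 574.255 μs.
Propagation delays (d/s per hop): 9, 1.72083 μs; sum = 10.7208 μs.
Processing at 1 router(s): 1 × 2.3 ms = 2300 μs.
End-to-end = 2885 μs.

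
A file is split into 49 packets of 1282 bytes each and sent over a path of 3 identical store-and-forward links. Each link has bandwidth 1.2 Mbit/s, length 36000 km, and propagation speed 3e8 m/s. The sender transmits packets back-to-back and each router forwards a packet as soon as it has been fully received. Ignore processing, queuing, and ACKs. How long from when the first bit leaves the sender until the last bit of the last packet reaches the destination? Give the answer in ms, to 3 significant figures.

796 ms

Per-hop transmission t_tx = L/R = 10256/1200000 = 8.54667 ms.
Per-hop propagation t_prop = 36000000/300000000 = 120 ms.
Pipeline fill: first packet needs 3·t_tx to clear all hops; remaining 48 packets each add one t_tx.
Total = (3+49-1)·t_tx + 3·t_prop = 51·8.54667 + 3·120 = 796 ms.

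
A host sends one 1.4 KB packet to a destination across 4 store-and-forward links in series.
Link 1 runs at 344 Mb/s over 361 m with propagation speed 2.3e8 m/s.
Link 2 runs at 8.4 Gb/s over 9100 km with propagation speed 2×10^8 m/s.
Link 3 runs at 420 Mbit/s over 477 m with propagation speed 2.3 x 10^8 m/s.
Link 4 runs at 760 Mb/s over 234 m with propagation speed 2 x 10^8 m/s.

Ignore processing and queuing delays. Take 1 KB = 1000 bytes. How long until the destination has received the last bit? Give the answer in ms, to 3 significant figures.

45.6 ms

L = 11200 bits.
Transmission delays (L/R per hop): 0.0325581, 0.00133333, 0.0266667, 0.0147368 ms; sum = 0.075295 ms.
Propagation delays (d/s per hop): 0.00156957, 45.5, 0.00207391, 0.00117 ms; sum = 45.5048 ms.
End-to-end = 45.6 ms.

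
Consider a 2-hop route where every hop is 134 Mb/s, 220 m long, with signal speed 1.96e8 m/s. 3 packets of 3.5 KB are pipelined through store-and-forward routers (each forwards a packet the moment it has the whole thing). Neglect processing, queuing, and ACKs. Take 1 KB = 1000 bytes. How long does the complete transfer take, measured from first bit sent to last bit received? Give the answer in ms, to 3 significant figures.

0.838 ms

Per-hop transmission t_tx = L/R = 28000/134000000 = 0.208955 ms.
Per-hop propagation t_prop = 220/196000000 = 0.00112245 ms.
Pipeline fill: first packet needs 2·t_tx to clear all hops; remaining 2 packets each add one t_tx.
Total = (2+3-1)·t_tx + 2·t_prop = 4·0.208955 + 2·0.00112245 = 0.838 ms.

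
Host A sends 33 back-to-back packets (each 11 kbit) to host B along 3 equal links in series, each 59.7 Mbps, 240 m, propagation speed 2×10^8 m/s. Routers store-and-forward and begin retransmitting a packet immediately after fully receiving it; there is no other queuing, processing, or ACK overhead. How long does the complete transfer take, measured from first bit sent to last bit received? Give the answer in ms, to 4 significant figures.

Per-hop transmission t_tx = L/R = 11000/59700000 = 0.184255 ms.
Per-hop propagation t_prop = 240/200000000 = 0.0012 ms.
Pipeline fill: first packet needs 3·t_tx to clear all hops; remaining 32 packets each add one t_tx.
Total = (3+33-1)·t_tx + 3·t_prop = 35·0.184255 + 3·0.0012 = 6.453 ms.

6.453 ms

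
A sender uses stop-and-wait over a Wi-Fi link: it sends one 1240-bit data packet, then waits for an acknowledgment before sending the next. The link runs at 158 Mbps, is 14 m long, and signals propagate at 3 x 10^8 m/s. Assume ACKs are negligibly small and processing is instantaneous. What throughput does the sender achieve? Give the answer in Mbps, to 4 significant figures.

156.1 Mbps

t_tx = L/R = 1240/158000000 = 7.8481e-06 s.
t_prop = 14/300000000 = 4.66667e-08 s; RTT = 9.33333e-08 s.
Cycle = t_tx + RTT = 7.94143e-06 s.
Throughput = L / cycle = 1240 / 7.94143e-06 = 156.1 Mbps.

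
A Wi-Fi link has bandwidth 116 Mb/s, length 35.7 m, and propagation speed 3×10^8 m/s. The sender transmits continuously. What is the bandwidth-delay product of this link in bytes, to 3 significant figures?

Propagation delay = 35.7 / 300000000 = 1.19e-07 s.
BDP = R × t_prop = 116000000 × 1.19e-07 = 13.804 bits.
In bytes: 13.804/8 = 1.73 bytes.

1.73 bytes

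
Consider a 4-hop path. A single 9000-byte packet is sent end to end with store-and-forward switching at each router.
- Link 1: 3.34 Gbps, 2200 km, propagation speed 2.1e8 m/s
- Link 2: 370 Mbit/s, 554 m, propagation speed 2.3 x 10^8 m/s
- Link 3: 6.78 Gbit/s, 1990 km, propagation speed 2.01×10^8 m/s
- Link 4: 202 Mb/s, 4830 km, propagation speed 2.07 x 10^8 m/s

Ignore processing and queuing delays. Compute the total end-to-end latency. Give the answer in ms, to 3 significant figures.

44.3 ms

L = 9000 × 8 = 72000 bits.
Transmission delays (L/R per hop): 0.0215569, 0.194595, 0.0106195, 0.356436 ms; sum = 0.583207 ms.
Propagation delays (d/s per hop): 10.4762, 0.0024087, 9.9005, 23.3333 ms; sum = 43.7124 ms.
End-to-end = 44.3 ms.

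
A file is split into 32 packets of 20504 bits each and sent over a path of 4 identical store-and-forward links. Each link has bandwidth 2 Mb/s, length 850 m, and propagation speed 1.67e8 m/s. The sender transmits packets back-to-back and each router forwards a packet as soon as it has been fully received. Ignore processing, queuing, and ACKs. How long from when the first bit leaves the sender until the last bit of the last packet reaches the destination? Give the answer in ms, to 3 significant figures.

359 ms

Per-hop transmission t_tx = L/R = 20504/2000000 = 10.252 ms.
Per-hop propagation t_prop = 850/167000000 = 0.00508982 ms.
Pipeline fill: first packet needs 4·t_tx to clear all hops; remaining 31 packets each add one t_tx.
Total = (4+32-1)·t_tx + 4·t_prop = 35·10.252 + 4·0.00508982 = 359 ms.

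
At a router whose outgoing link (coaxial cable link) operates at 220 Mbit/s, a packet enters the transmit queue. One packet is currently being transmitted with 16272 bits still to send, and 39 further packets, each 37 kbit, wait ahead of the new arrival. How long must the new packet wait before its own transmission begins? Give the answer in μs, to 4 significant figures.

6633 μs

Each queued packet: L/R = 37000/220000000 = 168.182 μs.
39 queued → 6559.09 μs.
Plus remaining 16272 bits of current packet: 73.9636 μs.
Queuing delay = 6633 μs.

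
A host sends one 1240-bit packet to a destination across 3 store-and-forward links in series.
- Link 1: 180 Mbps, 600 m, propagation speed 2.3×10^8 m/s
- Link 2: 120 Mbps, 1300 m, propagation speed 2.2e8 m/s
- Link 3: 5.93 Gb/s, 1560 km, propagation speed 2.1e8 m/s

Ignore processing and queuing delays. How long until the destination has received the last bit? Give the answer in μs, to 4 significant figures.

7455 μs

Transmission delays (L/R per hop): 6.88889, 10.3333, 0.209106 μs; sum = 17.4313 μs.
Propagation delays (d/s per hop): 2.6087, 5.90909, 7428.57 μs; sum = 7437.09 μs.
End-to-end = 7455 μs.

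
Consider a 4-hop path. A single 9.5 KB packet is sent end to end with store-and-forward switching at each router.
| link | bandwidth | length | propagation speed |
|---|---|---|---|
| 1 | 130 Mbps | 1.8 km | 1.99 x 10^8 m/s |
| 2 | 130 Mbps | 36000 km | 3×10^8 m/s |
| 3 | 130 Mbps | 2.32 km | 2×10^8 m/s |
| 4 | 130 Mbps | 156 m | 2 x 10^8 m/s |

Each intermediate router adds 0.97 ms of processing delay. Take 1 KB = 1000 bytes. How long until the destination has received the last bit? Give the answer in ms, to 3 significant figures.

L = 76000 bits.
Transmission delay per hop = L/R = 76000/130000000 = 0.584615 ms; 4 hops → 2.33846 ms.
Propagation delays (d/s per hop): 0.00904523, 120, 0.0116, 0.00078 ms; sum = 120.021 ms.
Processing at 3 router(s): 3 × 0.97 ms = 2.91 ms.
End-to-end = 125 ms.

125 ms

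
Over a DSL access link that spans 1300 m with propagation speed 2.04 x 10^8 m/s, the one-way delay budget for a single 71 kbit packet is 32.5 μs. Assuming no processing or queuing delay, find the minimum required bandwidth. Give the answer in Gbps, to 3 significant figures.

Propagation delay = 1300 / 204000000 = 6.37255 μs.
Transmission budget = 32.5 − 6.37255 = 26.1275 μs.
R ≥ L / t_tx = 71000 bits / 2.61275e-05 s = 2.72 Gbps.

2.72 Gbps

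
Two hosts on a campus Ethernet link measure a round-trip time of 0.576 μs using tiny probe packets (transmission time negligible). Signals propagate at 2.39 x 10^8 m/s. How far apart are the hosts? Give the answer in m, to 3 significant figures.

One-way propagation = RTT/2 = 0.288 μs.
d = s × t = 239000000 × 2.88e-07 = 68.8 m.

68.8 m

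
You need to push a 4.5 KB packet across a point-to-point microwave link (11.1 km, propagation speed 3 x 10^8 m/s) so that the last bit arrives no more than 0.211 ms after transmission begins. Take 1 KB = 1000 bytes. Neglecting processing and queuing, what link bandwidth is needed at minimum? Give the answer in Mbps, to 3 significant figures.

L = 36000 bits.
Propagation delay = 11100 / 300000000 = 0.037 ms.
Transmission budget = 0.211 − 0.037 = 0.174 ms.
R ≥ L / t_tx = 36000 bits / 0.000174 s = 207 Mbps.

207 Mbps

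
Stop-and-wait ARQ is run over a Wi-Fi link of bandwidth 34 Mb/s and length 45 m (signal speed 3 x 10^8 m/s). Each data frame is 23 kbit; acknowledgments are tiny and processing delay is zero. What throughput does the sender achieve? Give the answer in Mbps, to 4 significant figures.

33.98 Mbps

t_tx = L/R = 23000/34000000 = 0.000676471 s.
t_prop = 45/300000000 = 1.5e-07 s; RTT = 3e-07 s.
Cycle = t_tx + RTT = 0.000676771 s.
Throughput = L / cycle = 23000 / 0.000676771 = 33.98 Mbps.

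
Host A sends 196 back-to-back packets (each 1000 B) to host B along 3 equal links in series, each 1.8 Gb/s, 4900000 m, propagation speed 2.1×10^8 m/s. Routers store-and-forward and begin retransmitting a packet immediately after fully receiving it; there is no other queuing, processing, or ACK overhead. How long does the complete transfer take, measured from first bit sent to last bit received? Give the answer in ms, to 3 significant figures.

70.9 ms

Per-hop transmission t_tx = L/R = 8000/1800000000 = 0.00444444 ms.
Per-hop propagation t_prop = 4900000/210000000 = 23.3333 ms.
Pipeline fill: first packet needs 3·t_tx to clear all hops; remaining 195 packets each add one t_tx.
Total = (3+196-1)·t_tx + 3·t_prop = 198·0.00444444 + 3·23.3333 = 70.9 ms.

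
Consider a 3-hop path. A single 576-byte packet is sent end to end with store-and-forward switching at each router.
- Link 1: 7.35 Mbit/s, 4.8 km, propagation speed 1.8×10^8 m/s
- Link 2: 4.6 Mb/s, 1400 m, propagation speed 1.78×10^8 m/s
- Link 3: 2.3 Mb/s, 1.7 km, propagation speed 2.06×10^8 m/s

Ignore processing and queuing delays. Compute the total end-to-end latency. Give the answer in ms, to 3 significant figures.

L = 576 × 8 = 4608 bits.
Transmission delays (L/R per hop): 0.626939, 1.00174, 2.00348 ms; sum = 3.63216 ms.
Propagation delays (d/s per hop): 0.0266667, 0.00786517, 0.00825243 ms; sum = 0.0427843 ms.
End-to-end = 3.67 ms.

3.67 ms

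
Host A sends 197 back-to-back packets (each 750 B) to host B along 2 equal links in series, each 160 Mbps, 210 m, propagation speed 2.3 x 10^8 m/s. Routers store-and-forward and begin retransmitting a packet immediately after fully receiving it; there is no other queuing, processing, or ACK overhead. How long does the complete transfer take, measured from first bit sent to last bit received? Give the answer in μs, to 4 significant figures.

Per-hop transmission t_tx = L/R = 6000/160000000 = 37.5 μs.
Per-hop propagation t_prop = 210/2.3e+08 = 0.913043 μs.
Pipeline fill: first packet needs 2·t_tx to clear all hops; remaining 196 packets each add one t_tx.
Total = (2+197-1)·t_tx + 2·t_prop = 198·37.5 + 2·0.913043 = 7427 μs.

7427 μs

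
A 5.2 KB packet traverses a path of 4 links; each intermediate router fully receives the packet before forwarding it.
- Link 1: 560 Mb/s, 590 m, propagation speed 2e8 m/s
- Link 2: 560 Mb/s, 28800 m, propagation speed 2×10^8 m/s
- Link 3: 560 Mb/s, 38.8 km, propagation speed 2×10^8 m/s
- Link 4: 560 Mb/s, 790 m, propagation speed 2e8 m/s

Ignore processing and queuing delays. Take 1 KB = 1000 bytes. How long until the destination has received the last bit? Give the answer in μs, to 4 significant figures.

L = 41600 bits.
Transmission delay per hop = L/R = 41600/560000000 = 74.2857 μs; 4 hops → 297.143 μs.
Propagation delays (d/s per hop): 2.95, 144, 194, 3.95 μs; sum = 344.9 μs.
End-to-end = 642.0 μs.

642.0 μs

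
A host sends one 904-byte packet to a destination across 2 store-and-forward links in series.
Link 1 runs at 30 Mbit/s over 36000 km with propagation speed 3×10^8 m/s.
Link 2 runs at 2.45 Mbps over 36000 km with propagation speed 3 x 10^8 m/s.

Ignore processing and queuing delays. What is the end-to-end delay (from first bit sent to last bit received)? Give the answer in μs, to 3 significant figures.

243000 μs

L = 904 × 8 = 7232 bits.
Transmission delays (L/R per hop): 241.067, 2951.84 μs; sum = 3192.9 μs.
Propagation delays (d/s per hop): 120000, 120000 μs; sum = 240000 μs.
End-to-end = 243000 μs.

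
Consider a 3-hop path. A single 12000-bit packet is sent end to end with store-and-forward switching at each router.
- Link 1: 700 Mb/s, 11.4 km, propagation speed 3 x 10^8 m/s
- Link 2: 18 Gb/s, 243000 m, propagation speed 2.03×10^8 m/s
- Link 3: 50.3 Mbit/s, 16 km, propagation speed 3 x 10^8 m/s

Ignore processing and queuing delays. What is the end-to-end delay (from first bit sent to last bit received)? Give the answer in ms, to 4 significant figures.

Transmission delays (L/R per hop): 0.0171429, 0.000666667, 0.238569 ms; sum = 0.256378 ms.
Propagation delays (d/s per hop): 0.038, 1.19704, 0.0533333 ms; sum = 1.28838 ms.
End-to-end = 1.545 ms.

1.545 ms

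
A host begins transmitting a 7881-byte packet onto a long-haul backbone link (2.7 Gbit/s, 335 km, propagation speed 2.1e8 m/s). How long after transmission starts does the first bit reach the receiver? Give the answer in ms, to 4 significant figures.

First bit experiences only propagation delay: d/s = 335000/210000000 = 1.595 ms.

1.595 ms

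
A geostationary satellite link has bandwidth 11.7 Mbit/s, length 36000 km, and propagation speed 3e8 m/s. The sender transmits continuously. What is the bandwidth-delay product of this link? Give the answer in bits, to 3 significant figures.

1400000 bits

Propagation delay = 36000000 / 300000000 = 0.12 s.
BDP = R × t_prop = 11700000 × 0.12 = 1404000 bits.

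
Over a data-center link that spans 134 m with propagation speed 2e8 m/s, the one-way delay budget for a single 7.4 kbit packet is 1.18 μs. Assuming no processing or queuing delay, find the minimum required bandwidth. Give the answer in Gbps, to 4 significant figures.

Propagation delay = 134 / 200000000 = 0.67 μs.
Transmission budget = 1.18 − 0.67 = 0.51 μs.
R ≥ L / t_tx = 7400 bits / 5.1e-07 s = 14.51 Gbps.

14.51 Gbps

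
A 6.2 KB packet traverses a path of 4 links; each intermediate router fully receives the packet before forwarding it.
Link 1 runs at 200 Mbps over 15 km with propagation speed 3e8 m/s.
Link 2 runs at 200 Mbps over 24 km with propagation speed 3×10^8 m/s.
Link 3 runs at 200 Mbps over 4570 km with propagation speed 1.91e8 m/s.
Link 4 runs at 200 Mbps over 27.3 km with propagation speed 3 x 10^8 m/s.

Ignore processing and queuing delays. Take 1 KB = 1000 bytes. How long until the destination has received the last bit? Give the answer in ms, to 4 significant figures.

25.14 ms

L = 49600 bits.
Transmission delay per hop = L/R = 49600/200000000 = 0.248 ms; 4 hops → 0.992 ms.
Propagation delays (d/s per hop): 0.05, 0.08, 23.9267, 0.091 ms; sum = 24.1477 ms.
End-to-end = 25.14 ms.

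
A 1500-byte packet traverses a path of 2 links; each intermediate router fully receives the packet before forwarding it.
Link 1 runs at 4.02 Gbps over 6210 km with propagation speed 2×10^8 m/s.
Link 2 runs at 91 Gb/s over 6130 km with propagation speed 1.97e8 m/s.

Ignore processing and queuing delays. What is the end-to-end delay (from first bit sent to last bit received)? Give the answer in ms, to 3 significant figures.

L = 1500 × 8 = 12000 bits.
Transmission delays (L/R per hop): 0.00298507, 0.000131868 ms; sum = 0.00311694 ms.
Propagation delays (d/s per hop): 31.05, 31.1168 ms; sum = 62.1668 ms.
End-to-end = 62.2 ms.

62.2 ms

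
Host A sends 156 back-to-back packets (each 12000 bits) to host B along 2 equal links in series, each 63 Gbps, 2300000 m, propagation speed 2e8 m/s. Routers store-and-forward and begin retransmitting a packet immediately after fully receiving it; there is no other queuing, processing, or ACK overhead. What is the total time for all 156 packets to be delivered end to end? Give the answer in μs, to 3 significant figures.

Per-hop transmission t_tx = L/R = 12000/63000000000 = 0.190476 μs.
Per-hop propagation t_prop = 2300000/200000000 = 11500 μs.
Pipeline fill: first packet needs 2·t_tx to clear all hops; remaining 155 packets each add one t_tx.
Total = (2+156-1)·t_tx + 2·t_prop = 157·0.190476 + 2·11500 = 23000 μs.

23000 μs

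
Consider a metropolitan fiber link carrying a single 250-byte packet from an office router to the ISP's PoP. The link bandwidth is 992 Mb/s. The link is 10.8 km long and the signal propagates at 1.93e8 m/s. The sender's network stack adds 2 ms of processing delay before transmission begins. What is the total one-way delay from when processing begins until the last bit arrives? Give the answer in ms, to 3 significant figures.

2.06 ms

L = 250 × 8 = 2000 bits.
Transmission delay = L/R = 2000 / 992000000 = 0.00201613 ms.
Propagation delay = d/s = 10800 m / 193000000 m/s = 0.0559585 ms.
Plus processing delay 2 ms = 2 ms.
Total = 2.06 ms.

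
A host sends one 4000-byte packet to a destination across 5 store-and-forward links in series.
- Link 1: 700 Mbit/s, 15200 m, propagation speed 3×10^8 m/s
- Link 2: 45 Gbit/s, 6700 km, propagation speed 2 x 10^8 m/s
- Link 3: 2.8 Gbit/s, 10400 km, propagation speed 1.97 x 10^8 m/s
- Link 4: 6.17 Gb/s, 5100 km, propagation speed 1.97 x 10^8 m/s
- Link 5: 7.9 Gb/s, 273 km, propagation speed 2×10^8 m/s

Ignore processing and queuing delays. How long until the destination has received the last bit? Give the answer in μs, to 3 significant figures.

L = 4000 × 8 = 32000 bits.
Transmission delays (L/R per hop): 45.7143, 0.711111, 11.4286, 5.18639, 4.05063 μs; sum = 67.091 μs.
Propagation delays (d/s per hop): 50.6667, 33500, 52791.9, 25888.3, 1365 μs; sum = 113596 μs.
End-to-end = 114000 μs.

114000 μs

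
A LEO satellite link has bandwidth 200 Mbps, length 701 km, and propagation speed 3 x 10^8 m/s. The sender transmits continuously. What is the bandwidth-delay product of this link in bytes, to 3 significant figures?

Propagation delay = 701000 / 300000000 = 0.00233667 s.
BDP = R × t_prop = 200000000 × 0.00233667 = 467333 bits.
In bytes: 467333/8 = 58400 bytes.

58400 bytes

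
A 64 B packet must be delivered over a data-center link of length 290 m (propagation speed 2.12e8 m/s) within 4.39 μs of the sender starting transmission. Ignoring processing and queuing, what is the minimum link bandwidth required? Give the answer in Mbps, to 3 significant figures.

L = 512 bits.
Propagation delay = 290 / 212000000 = 1.36792 μs.
Transmission budget = 4.39 − 1.36792 = 3.02208 μs.
R ≥ L / t_tx = 512 bits / 3.02208e-06 s = 169 Mbps.

169 Mbps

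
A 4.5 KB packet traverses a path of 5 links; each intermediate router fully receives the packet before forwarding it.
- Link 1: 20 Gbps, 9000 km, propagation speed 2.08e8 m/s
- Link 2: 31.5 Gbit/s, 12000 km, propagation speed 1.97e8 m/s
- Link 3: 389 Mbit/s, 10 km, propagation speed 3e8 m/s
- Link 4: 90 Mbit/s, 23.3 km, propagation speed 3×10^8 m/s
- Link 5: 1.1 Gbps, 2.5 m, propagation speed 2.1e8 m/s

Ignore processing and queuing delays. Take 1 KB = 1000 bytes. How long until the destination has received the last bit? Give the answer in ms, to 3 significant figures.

105 ms

L = 36000 bits.
Transmission delays (L/R per hop): 0.0018, 0.00114286, 0.092545, 0.4, 0.0327273 ms; sum = 0.528215 ms.
Propagation delays (d/s per hop): 43.2692, 60.9137, 0.0333333, 0.0776667, 1.19048e-05 ms; sum = 104.294 ms.
End-to-end = 105 ms.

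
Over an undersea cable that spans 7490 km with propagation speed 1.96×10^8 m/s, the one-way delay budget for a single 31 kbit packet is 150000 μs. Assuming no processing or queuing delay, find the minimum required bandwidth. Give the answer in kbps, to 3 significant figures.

277 kbps

Propagation delay = 7490000 / 196000000 = 38214.3 μs.
Transmission budget = 150000 − 38214.3 = 111786 μs.
R ≥ L / t_tx = 31000 bits / 0.111786 s = 277 kbps.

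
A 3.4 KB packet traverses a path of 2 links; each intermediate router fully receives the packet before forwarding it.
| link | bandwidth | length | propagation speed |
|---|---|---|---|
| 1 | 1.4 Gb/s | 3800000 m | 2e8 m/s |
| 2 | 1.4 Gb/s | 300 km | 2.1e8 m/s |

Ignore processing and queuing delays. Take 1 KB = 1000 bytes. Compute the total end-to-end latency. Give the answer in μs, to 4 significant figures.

L = 27200 bits.
Transmission delay per hop = L/R = 27200/1400000000 = 19.4286 μs; 2 hops → 38.8571 μs.
Propagation delays (d/s per hop): 19000, 1428.57 μs; sum = 20428.6 μs.
End-to-end = 20470 μs.

20470 μs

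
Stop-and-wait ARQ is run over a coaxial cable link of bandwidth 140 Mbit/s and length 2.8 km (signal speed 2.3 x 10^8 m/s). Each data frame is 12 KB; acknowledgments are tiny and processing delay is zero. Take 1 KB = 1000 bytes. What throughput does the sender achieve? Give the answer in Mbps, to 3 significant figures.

t_tx = L/R = 96000/140000000 = 0.000685714 s.
t_prop = 2800/2.3e+08 = 1.21739e-05 s; RTT = 2.43478e-05 s.
Cycle = t_tx + RTT = 0.000710062 s.
Throughput = L / cycle = 96000 / 0.000710062 = 135 Mbps.

135 Mbps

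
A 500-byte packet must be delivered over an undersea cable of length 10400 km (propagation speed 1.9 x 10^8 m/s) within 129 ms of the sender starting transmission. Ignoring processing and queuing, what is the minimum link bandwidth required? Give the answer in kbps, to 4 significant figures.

53.86 kbps

L = 4000 bits.
Propagation delay = 10400000 / 190000000 = 54.7368 ms.
Transmission budget = 129 − 54.7368 = 74.2632 ms.
R ≥ L / t_tx = 4000 bits / 0.0742632 s = 53.86 kbps.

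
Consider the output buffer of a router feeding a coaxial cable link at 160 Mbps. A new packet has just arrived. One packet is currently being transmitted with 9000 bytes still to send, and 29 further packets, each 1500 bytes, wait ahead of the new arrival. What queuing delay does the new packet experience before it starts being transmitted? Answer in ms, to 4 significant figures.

2.625 ms

Each queued packet: L/R = 12000/160000000 = 0.075 ms.
29 queued → 2.175 ms.
Plus remaining 72000 bits of current packet: 0.45 ms.
Queuing delay = 2.625 ms.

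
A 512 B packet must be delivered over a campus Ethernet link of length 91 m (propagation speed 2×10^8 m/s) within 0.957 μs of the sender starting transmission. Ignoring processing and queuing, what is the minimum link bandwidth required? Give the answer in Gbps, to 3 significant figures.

8.16 Gbps

L = 4096 bits.
Propagation delay = 91 / 200000000 = 0.455 μs.
Transmission budget = 0.957 − 0.455 = 0.502 μs.
R ≥ L / t_tx = 4096 bits / 5.02e-07 s = 8.16 Gbps.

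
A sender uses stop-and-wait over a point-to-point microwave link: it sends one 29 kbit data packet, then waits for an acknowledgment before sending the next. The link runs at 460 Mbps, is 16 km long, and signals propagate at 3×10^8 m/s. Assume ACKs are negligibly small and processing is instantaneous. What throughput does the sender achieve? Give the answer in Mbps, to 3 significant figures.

171 Mbps

t_tx = L/R = 29000/460000000 = 6.30435e-05 s.
t_prop = 16000/300000000 = 5.33333e-05 s; RTT = 0.000106667 s.
Cycle = t_tx + RTT = 0.00016971 s.
Throughput = L / cycle = 29000 / 0.00016971 = 171 Mbps.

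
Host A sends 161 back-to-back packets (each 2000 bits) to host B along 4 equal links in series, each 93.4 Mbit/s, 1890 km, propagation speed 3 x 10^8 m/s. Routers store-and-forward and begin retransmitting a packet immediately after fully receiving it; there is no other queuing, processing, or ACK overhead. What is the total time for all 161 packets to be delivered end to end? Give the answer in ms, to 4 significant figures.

Per-hop transmission t_tx = L/R = 2000/93400000 = 0.0214133 ms.
Per-hop propagation t_prop = 1890000/300000000 = 6.3 ms.
Pipeline fill: first packet needs 4·t_tx to clear all hops; remaining 160 packets each add one t_tx.
Total = (4+161-1)·t_tx + 4·t_prop = 164·0.0214133 + 4·6.3 = 28.71 ms.

28.71 ms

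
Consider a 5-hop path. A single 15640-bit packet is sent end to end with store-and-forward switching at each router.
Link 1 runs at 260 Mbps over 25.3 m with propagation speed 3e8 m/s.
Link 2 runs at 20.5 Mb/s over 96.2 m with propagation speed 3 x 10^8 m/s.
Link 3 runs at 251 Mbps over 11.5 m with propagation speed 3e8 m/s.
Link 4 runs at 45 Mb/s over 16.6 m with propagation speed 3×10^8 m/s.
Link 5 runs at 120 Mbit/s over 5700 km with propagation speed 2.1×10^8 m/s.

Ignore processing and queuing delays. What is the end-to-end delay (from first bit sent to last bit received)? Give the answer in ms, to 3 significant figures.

28.5 ms

Transmission delays (L/R per hop): 0.0601538, 0.762927, 0.0623108, 0.347556, 0.130333 ms; sum = 1.36328 ms.
Propagation delays (d/s per hop): 8.43333e-05, 0.000320667, 3.83333e-05, 5.53333e-05, 27.1429 ms; sum = 27.1434 ms.
End-to-end = 28.5 ms.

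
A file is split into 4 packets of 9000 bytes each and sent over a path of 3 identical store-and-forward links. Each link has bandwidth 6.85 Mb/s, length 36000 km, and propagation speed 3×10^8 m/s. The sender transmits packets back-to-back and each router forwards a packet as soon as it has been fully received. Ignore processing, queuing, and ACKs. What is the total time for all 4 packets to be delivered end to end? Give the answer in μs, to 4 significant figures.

423100 μs

Per-hop transmission t_tx = L/R = 72000/6850000 = 10510.9 μs.
Per-hop propagation t_prop = 36000000/300000000 = 120000 μs.
Pipeline fill: first packet needs 3·t_tx to clear all hops; remaining 3 packets each add one t_tx.
Total = (3+4-1)·t_tx + 3·t_prop = 6·10510.9 + 3·120000 = 423100 μs.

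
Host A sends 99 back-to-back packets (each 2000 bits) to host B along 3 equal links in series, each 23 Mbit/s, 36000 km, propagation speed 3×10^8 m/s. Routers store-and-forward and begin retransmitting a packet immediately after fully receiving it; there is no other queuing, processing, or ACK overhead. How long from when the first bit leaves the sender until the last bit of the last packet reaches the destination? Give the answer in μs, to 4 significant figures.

Per-hop transmission t_tx = L/R = 2000/23000000 = 86.9565 μs.
Per-hop propagation t_prop = 36000000/300000000 = 120000 μs.
Pipeline fill: first packet needs 3·t_tx to clear all hops; remaining 98 packets each add one t_tx.
Total = (3+99-1)·t_tx + 3·t_prop = 101·86.9565 + 3·120000 = 368800 μs.

368800 μs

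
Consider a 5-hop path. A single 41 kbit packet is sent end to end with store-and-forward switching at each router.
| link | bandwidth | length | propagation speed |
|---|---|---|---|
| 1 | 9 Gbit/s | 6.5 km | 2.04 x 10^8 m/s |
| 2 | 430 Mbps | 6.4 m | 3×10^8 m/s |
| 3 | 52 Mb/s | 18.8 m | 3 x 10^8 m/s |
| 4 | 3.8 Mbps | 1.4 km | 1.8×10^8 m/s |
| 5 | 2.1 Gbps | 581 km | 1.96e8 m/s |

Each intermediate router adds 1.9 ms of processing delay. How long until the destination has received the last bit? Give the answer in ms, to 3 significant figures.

22.3 ms

L = 41000 bits.
Transmission delays (L/R per hop): 0.00455556, 0.0953488, 0.788462, 10.7895, 0.0195238 ms; sum = 11.6974 ms.
Propagation delays (d/s per hop): 0.0318627, 2.13333e-05, 6.26667e-05, 0.00777778, 2.96429 ms; sum = 3.00401 ms.
Processing at 4 router(s): 4 × 1.9 ms = 7.6 ms.
End-to-end = 22.3 ms.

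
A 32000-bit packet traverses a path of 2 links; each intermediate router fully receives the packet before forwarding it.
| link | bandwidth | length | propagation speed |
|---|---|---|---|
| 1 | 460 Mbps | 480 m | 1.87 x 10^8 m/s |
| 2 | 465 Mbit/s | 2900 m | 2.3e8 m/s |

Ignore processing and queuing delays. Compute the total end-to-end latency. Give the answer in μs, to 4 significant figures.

153.6 μs

Transmission delays (L/R per hop): 69.5652, 68.8172 μs; sum = 138.382 μs.
Propagation delays (d/s per hop): 2.56684, 12.6087 μs; sum = 15.1755 μs.
End-to-end = 153.6 μs.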